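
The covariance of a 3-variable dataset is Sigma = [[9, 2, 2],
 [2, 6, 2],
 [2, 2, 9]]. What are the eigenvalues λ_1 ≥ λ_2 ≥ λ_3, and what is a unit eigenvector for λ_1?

Step 1 — characteristic polynomial p(λ) = det(λI - Sigma) = λ³ - tr·λ² + c_1·λ - det, where tr = trace, c_1 = sum of the principal 2×2 minors, det = det(Sigma):
  tr = 9 + 6 + 9 = 24,
  c_1 = (9·6 - (2)²) + (9·9 - (2)²) + (6·9 - (2)²) = 50 + 77 + 50 = 177,
  det = 9·(6·9 - (2)²) - (2)·((2)·9 - (2)·(2)) + (2)·((2)·(2) - 6·(2)) = 9·(50) - (2)·(14) + (2)·(-8) = 406.
  So p(λ) = λ³ - 24λ² + 177λ - 406.
Step 2 — look for an integer root (rational root theorem: any rational root is an integer divisor of 406). Testing λ = 7:
  p(7) = 343 - 1176 + 1239 - 406 = 0  ✓
  Dividing out (λ - 7): p(λ) = (λ - 7)(λ² - 17λ + 58).
Step 3 — remaining eigenvalues from the quadratic λ² - 17λ + 58 = 0:
  Δ = 17² - 4·58 = 289 - 232 = 57,  λ = (17 ± √57)/2 = (17 ± 7.5498)/2 ≈ 12.2749 or 4.7251.
  Sorted: λ_1 = 12.2749,  λ_2 = 7,  λ_3 = 4.7251  (check: sum = 24 = tr ✓).

Step 4 — unit eigenvector for λ_1 ≈ 12.2749: v spans the null space of (Sigma - λ_1 I), whose rows are
  r_1 = (-3.2749, 2, 2),  r_2 = (2, -6.2749, 2),  r_3 = (2, 2, -3.2749).
  v is orthogonal to every row, so take v ∝ r_1 × r_2 = ((2)·(2) - (2)·(-6.2749), (2)·(2) - (-3.2749)·(2), (-3.2749)·(-6.2749) - (2)·(2)) ≈ (16.5498, 10.5498, 16.5498).
  Let u = (16.5498, 10.5498, 16.5498).
  ||u|| = √((16.5498)² + (10.5498)² + (16.5498)²) = √(659.093) ≈ 25.6728,  v_1 = u/||u|| ≈ (0.6446, 0.4109, 0.6446) (||v_1|| = 1).

λ_1 = 12.2749,  λ_2 = 7,  λ_3 = 4.7251;  v_1 ≈ (0.6446, 0.4109, 0.6446)


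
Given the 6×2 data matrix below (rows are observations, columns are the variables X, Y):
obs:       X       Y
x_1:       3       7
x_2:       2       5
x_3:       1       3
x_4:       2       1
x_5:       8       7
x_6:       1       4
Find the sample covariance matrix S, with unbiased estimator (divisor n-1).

Step 1 — column means:
  mean(X) = (3 + 2 + 1 + 2 + 8 + 1) / 6 = 17/6 = 2.8333
  mean(Y) = (7 + 5 + 3 + 1 + 7 + 4) / 6 = 27/6 = 4.5

Step 2 — sample covariance S[i,j] = (1/(n-1)) · Σ_k (x_{k,i} - mean_i) · (x_{k,j} - mean_j), with n-1 = 5.
  S[X,X] = ((0.1667)·(0.1667) + (-0.8333)·(-0.8333) + (-1.8333)·(-1.8333) + (-0.8333)·(-0.8333) + (5.1667)·(5.1667) + (-1.8333)·(-1.8333)) / 5 = 34.8333/5 = 6.9667
  S[X,Y] = ((0.1667)·(2.5) + (-0.8333)·(0.5) + (-1.8333)·(-1.5) + (-0.8333)·(-3.5) + (5.1667)·(2.5) + (-1.8333)·(-0.5)) / 5 = 19.5/5 = 3.9
  S[Y,Y] = ((2.5)·(2.5) + (0.5)·(0.5) + (-1.5)·(-1.5) + (-3.5)·(-3.5) + (2.5)·(2.5) + (-0.5)·(-0.5)) / 5 = 27.5/5 = 5.5

S is symmetric (S[j,i] = S[i,j]). Assembling:

S = [[6.9667, 3.9],
 [3.9, 5.5]]


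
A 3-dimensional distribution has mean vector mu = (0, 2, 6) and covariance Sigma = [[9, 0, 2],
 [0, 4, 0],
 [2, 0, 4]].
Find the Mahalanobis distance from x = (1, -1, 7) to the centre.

Step 1 — centre the observation: (x - mu) = (1, -3, 1).

Step 2 — invert Sigma (cofactor / det for 3×3, or solve directly):
  Sigma^{-1} = [[0.125, 0, -0.0625],
 [0, 0.25, 0],
 [-0.0625, 0, 0.2812]].

Step 3 — form the quadratic (x - mu)^T · Sigma^{-1} · (x - mu):
  Sigma^{-1} · (x - mu) = (0.0625, -0.75, 0.2188).
  (x - mu)^T · [Sigma^{-1} · (x - mu)] = (1)·(0.0625) + (-3)·(-0.75) + (1)·(0.2188) = 2.5312.

Step 4 — take square root: d = √(2.5312) ≈ 1.591.

d(x, mu) = √(2.5312) ≈ 1.591


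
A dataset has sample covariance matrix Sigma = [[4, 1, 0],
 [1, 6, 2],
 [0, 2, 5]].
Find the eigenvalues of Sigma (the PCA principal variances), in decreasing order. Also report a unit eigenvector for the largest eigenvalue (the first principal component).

Step 1 — characteristic polynomial p(λ) = det(λI - Sigma) = λ³ - tr·λ² + c_1·λ - det, where tr = trace, c_1 = sum of the principal 2×2 minors, det = det(Sigma):
  tr = 4 + 6 + 5 = 15,
  c_1 = (4·6 - (1)²) + (4·5 - (0)²) + (6·5 - (2)²) = 23 + 20 + 26 = 69,
  det = 4·(6·5 - (2)²) - (1)·((1)·5 - (2)·(0)) + (0)·((1)·(2) - 6·(0)) = 4·(26) - (1)·(5) + (0)·(2) = 99.
  So p(λ) = λ³ - 15λ² + 69λ - 99.
Step 2 — look for an integer root (rational root theorem: any rational root is an integer divisor of 99). Testing λ = 3:
  p(3) = 27 - 135 + 207 - 99 = 0  ✓
  Dividing out (λ - 3): p(λ) = (λ - 3)(λ² - 12λ + 33).
Step 3 — remaining eigenvalues from the quadratic λ² - 12λ + 33 = 0:
  Δ = 12² - 4·33 = 144 - 132 = 12,  λ = (12 ± √12)/2 = (12 ± 3.4641)/2 ≈ 7.7321 or 4.2679.
  Sorted: λ_1 = 7.7321,  λ_2 = 4.2679,  λ_3 = 3  (check: sum = 15 = tr ✓).

Step 4 — unit eigenvector for λ_1 ≈ 7.7321: v spans the null space of (Sigma - λ_1 I), whose rows are
  r_1 = (-3.7321, 1, 0),  r_2 = (1, -1.7321, 2),  r_3 = (0, 2, -2.7321).
  v is orthogonal to every row, so take v ∝ r_1 × r_2 = ((1)·(2) - (0)·(-1.7321), (0)·(1) - (-3.7321)·(2), (-3.7321)·(-1.7321) - (1)·(1)) ≈ (2, 7.4641, 5.4641).
  Let u = (2, 7.4641, 5.4641).
  ||u|| = √((2)² + (7.4641)² + (5.4641)²) = √(89.5692) ≈ 9.4641,  v_1 = u/||u|| ≈ (0.2113, 0.7887, 0.5774) (||v_1|| = 1).

λ_1 = 7.7321,  λ_2 = 4.2679,  λ_3 = 3;  v_1 ≈ (0.2113, 0.7887, 0.5774)


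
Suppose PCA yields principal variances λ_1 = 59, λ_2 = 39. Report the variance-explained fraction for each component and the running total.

Step 1 — total variance = trace(Sigma) = Σ λ_i = 59 + 39 = 98.

Step 2 — fraction explained by component i = λ_i / Σ λ:
  PC1: 59/98 = 0.602
  PC2: 39/98 = 0.398

Step 3 — cumulative fraction after k components = (λ_1 + ... + λ_k) / Σ λ:
  k = 1: 59/98 = 0.602
  k = 2: (59 + 39)/98 = 98/98 = 1

Summary (fraction, with percent):

explained: PC1 0.602 (60.2%), PC2 0.398 (39.8%);  cumulative: 0.602, 1


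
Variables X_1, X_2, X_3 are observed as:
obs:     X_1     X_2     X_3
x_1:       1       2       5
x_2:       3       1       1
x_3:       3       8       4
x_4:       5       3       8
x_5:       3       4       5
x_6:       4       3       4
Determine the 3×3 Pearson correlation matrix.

Step 1 — column means:
  mean(X_1) = (1 + 3 + 3 + 5 + 3 + 4) / 6 = 19/6 = 3.1667
  mean(X_2) = (2 + 1 + 8 + 3 + 4 + 3) / 6 = 21/6 = 3.5
  mean(X_3) = (5 + 1 + 4 + 8 + 5 + 4) / 6 = 27/6 = 4.5

Step 2 — sample variances and covariances s[i,j] = (1/(n-1)) · Σ_k (x_{k,i} - mean_i) · (x_{k,j} - mean_j), with n-1 = 5:
  s[X_1,X_1] = ((-2.1667)·(-2.1667) + (-0.1667)·(-0.1667) + (-0.1667)·(-0.1667) + (1.8333)·(1.8333) + (-0.1667)·(-0.1667) + (0.8333)·(0.8333)) / 5 = 8.8333/5 = 1.7667
  s[X_1,X_2] = ((-2.1667)·(-1.5) + (-0.1667)·(-2.5) + (-0.1667)·(4.5) + (1.8333)·(-0.5) + (-0.1667)·(0.5) + (0.8333)·(-0.5)) / 5 = 1.5/5 = 0.3
  s[X_1,X_3] = ((-2.1667)·(0.5) + (-0.1667)·(-3.5) + (-0.1667)·(-0.5) + (1.8333)·(3.5) + (-0.1667)·(0.5) + (0.8333)·(-0.5)) / 5 = 5.5/5 = 1.1
  s[X_2,X_2] = ((-1.5)·(-1.5) + (-2.5)·(-2.5) + (4.5)·(4.5) + (-0.5)·(-0.5) + (0.5)·(0.5) + (-0.5)·(-0.5)) / 5 = 29.5/5 = 5.9
  s[X_2,X_3] = ((-1.5)·(0.5) + (-2.5)·(-3.5) + (4.5)·(-0.5) + (-0.5)·(3.5) + (0.5)·(0.5) + (-0.5)·(-0.5)) / 5 = 4.5/5 = 0.9
  s[X_3,X_3] = ((0.5)·(0.5) + (-3.5)·(-3.5) + (-0.5)·(-0.5) + (3.5)·(3.5) + (0.5)·(0.5) + (-0.5)·(-0.5)) / 5 = 25.5/5 = 5.1
  Sample standard deviations s_i = √(s[i,i]):
  s(X_1) = √(1.7667) = 1.3292
  s(X_2) = √(5.9) = 2.429
  s(X_3) = √(5.1) = 2.2583

Step 3 — r_{ij} = s_{ij} / (s_i · s_j):
  r[X_1,X_1] = 1 (diagonal).
  r[X_1,X_2] = 0.3 / (1.3292 · 2.429) = 0.3 / 3.2285 = 0.0929
  r[X_1,X_3] = 1.1 / (1.3292 · 2.2583) = 1.1 / 3.0017 = 0.3665
  r[X_2,X_2] = 1 (diagonal).
  r[X_2,X_3] = 0.9 / (2.429 · 2.2583) = 0.9 / 5.4854 = 0.1641
  r[X_3,X_3] = 1 (diagonal).

R is symmetric with unit diagonal. Assembling:

R = [[1, 0.0929, 0.3665],
 [0.0929, 1, 0.1641],
 [0.3665, 0.1641, 1]]


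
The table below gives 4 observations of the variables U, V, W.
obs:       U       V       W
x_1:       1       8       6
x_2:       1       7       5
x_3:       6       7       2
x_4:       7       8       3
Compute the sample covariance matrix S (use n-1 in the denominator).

Step 1 — column means:
  mean(U) = (1 + 1 + 6 + 7) / 4 = 15/4 = 3.75
  mean(V) = (8 + 7 + 7 + 8) / 4 = 30/4 = 7.5
  mean(W) = (6 + 5 + 2 + 3) / 4 = 16/4 = 4

Step 2 — sample covariance S[i,j] = (1/(n-1)) · Σ_k (x_{k,i} - mean_i) · (x_{k,j} - mean_j), with n-1 = 3.
  S[U,U] = ((-2.75)·(-2.75) + (-2.75)·(-2.75) + (2.25)·(2.25) + (3.25)·(3.25)) / 3 = 30.75/3 = 10.25
  S[U,V] = ((-2.75)·(0.5) + (-2.75)·(-0.5) + (2.25)·(-0.5) + (3.25)·(0.5)) / 3 = 0.5/3 = 0.1667
  S[U,W] = ((-2.75)·(2) + (-2.75)·(1) + (2.25)·(-2) + (3.25)·(-1)) / 3 = -16/3 = -5.3333
  S[V,V] = ((0.5)·(0.5) + (-0.5)·(-0.5) + (-0.5)·(-0.5) + (0.5)·(0.5)) / 3 = 1/3 = 0.3333
  S[V,W] = ((0.5)·(2) + (-0.5)·(1) + (-0.5)·(-2) + (0.5)·(-1)) / 3 = 1/3 = 0.3333
  S[W,W] = ((2)·(2) + (1)·(1) + (-2)·(-2) + (-1)·(-1)) / 3 = 10/3 = 3.3333

S is symmetric (S[j,i] = S[i,j]). Assembling:

S = [[10.25, 0.1667, -5.3333],
 [0.1667, 0.3333, 0.3333],
 [-5.3333, 0.3333, 3.3333]]


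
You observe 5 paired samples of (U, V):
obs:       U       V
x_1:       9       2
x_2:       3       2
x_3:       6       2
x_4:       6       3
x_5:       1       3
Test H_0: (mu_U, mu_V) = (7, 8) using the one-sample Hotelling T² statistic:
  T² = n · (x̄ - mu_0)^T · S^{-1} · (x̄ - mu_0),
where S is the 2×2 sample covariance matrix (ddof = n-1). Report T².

Step 1 — sample mean vector:
  mean(U) = (9 + 3 + 6 + 6 + 1) / 5 = 25/5 = 5
  mean(V) = (2 + 2 + 2 + 3 + 3) / 5 = 12/5 = 2.4
  x̄ = (5, 2.4),  deviation x̄ - mu_0 = (5, 2.4) - (7, 8) = (-2, -5.6).

Step 2 — sample covariance matrix, S[i,j] = (1/(n-1)) · Σ_k (x_{k,i} - mean_i) · (x_{k,j} - mean_j), divisor n-1 = 4:
  S[U,U] = ((4)·(4) + (-2)·(-2) + (1)·(1) + (1)·(1) + (-4)·(-4)) / 4 = 38/4 = 9.5
  S[U,V] = ((4)·(-0.4) + (-2)·(-0.4) + (1)·(-0.4) + (1)·(0.6) + (-4)·(0.6)) / 4 = -3/4 = -0.75
  S[V,V] = ((-0.4)·(-0.4) + (-0.4)·(-0.4) + (-0.4)·(-0.4) + (0.6)·(0.6) + (0.6)·(0.6)) / 4 = 1.2/4 = 0.3
  S = [[9.5, -0.75],
 [-0.75, 0.3]].

Step 3 — invert S. det(S) = 9.5·0.3 - (-0.75)² = 2.2875.
  S^{-1} = (1/det) · [[d, -b], [-b, a]] = [[0.1311, 0.3279],
 [0.3279, 4.153]].

Step 4 — quadratic form (x̄ - mu_0)^T · S^{-1} · (x̄ - mu_0):
  S^{-1} · (x̄ - mu_0) = (-2.0984, -23.9126),
  (x̄ - mu_0)^T · [...] = (-2)·(-2.0984) + (-5.6)·(-23.9126) = 138.1071.

Step 5 — scale by n: T² = 5 · 138.1071 = 690.5355.

T² ≈ 690.5355


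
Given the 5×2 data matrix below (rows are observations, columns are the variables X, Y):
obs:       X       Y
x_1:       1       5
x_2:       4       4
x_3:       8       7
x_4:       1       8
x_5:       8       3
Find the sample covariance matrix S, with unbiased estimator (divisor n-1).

Step 1 — column means:
  mean(X) = (1 + 4 + 8 + 1 + 8) / 5 = 22/5 = 4.4
  mean(Y) = (5 + 4 + 7 + 8 + 3) / 5 = 27/5 = 5.4

Step 2 — sample covariance S[i,j] = (1/(n-1)) · Σ_k (x_{k,i} - mean_i) · (x_{k,j} - mean_j), with n-1 = 4.
  S[X,X] = ((-3.4)·(-3.4) + (-0.4)·(-0.4) + (3.6)·(3.6) + (-3.4)·(-3.4) + (3.6)·(3.6)) / 4 = 49.2/4 = 12.3
  S[X,Y] = ((-3.4)·(-0.4) + (-0.4)·(-1.4) + (3.6)·(1.6) + (-3.4)·(2.6) + (3.6)·(-2.4)) / 4 = -9.8/4 = -2.45
  S[Y,Y] = ((-0.4)·(-0.4) + (-1.4)·(-1.4) + (1.6)·(1.6) + (2.6)·(2.6) + (-2.4)·(-2.4)) / 4 = 17.2/4 = 4.3

S is symmetric (S[j,i] = S[i,j]). Assembling:

S = [[12.3, -2.45],
 [-2.45, 4.3]]


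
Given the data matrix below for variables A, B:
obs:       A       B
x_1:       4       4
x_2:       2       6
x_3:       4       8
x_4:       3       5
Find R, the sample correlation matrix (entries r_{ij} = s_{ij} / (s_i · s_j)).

Step 1 — column means:
  mean(A) = (4 + 2 + 4 + 3) / 4 = 13/4 = 3.25
  mean(B) = (4 + 6 + 8 + 5) / 4 = 23/4 = 5.75

Step 2 — sample variances and covariances s[i,j] = (1/(n-1)) · Σ_k (x_{k,i} - mean_i) · (x_{k,j} - mean_j), with n-1 = 3:
  s[A,A] = ((0.75)·(0.75) + (-1.25)·(-1.25) + (0.75)·(0.75) + (-0.25)·(-0.25)) / 3 = 2.75/3 = 0.9167
  s[A,B] = ((0.75)·(-1.75) + (-1.25)·(0.25) + (0.75)·(2.25) + (-0.25)·(-0.75)) / 3 = 0.25/3 = 0.0833
  s[B,B] = ((-1.75)·(-1.75) + (0.25)·(0.25) + (2.25)·(2.25) + (-0.75)·(-0.75)) / 3 = 8.75/3 = 2.9167
  Sample standard deviations s_i = √(s[i,i]):
  s(A) = √(0.9167) = 0.9574
  s(B) = √(2.9167) = 1.7078

Step 3 — r_{ij} = s_{ij} / (s_i · s_j):
  r[A,A] = 1 (diagonal).
  r[A,B] = 0.0833 / (0.9574 · 1.7078) = 0.0833 / 1.6351 = 0.051
  r[B,B] = 1 (diagonal).

R is symmetric with unit diagonal. Assembling:

R = [[1, 0.051],
 [0.051, 1]]


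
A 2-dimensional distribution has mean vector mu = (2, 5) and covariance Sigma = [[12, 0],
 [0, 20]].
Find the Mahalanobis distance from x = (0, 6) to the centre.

Step 1 — centre the observation: (x - mu) = (-2, 1).

Step 2 — invert Sigma. det(Sigma) = 12·20 - (0)² = 240.
  Sigma^{-1} = (1/det) · [[d, -b], [-b, a]] = [[0.0833, 0],
 [0, 0.05]].

Step 3 — form the quadratic (x - mu)^T · Sigma^{-1} · (x - mu):
  Sigma^{-1} · (x - mu) = (-0.1667, 0.05).
  (x - mu)^T · [Sigma^{-1} · (x - mu)] = (-2)·(-0.1667) + (1)·(0.05) = 0.3833.

Step 4 — take square root: d = √(0.3833) ≈ 0.6191.

d(x, mu) = √(0.3833) ≈ 0.6191


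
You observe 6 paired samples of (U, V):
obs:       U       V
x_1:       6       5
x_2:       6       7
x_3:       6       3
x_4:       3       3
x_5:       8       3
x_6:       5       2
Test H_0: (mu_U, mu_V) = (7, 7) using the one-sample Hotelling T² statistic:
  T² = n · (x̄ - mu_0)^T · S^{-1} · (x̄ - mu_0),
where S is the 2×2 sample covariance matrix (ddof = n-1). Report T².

Step 1 — sample mean vector:
  mean(U) = (6 + 6 + 6 + 3 + 8 + 5) / 6 = 34/6 = 5.6667
  mean(V) = (5 + 7 + 3 + 3 + 3 + 2) / 6 = 23/6 = 3.8333
  x̄ = (5.6667, 3.8333),  deviation x̄ - mu_0 = (5.6667, 3.8333) - (7, 7) = (-1.3333, -3.1667).

Step 2 — sample covariance matrix, S[i,j] = (1/(n-1)) · Σ_k (x_{k,i} - mean_i) · (x_{k,j} - mean_j), divisor n-1 = 5:
  S[U,U] = ((0.3333)·(0.3333) + (0.3333)·(0.3333) + (0.3333)·(0.3333) + (-2.6667)·(-2.6667) + (2.3333)·(2.3333) + (-0.6667)·(-0.6667)) / 5 = 13.3333/5 = 2.6667
  S[U,V] = ((0.3333)·(1.1667) + (0.3333)·(3.1667) + (0.3333)·(-0.8333) + (-2.6667)·(-0.8333) + (2.3333)·(-0.8333) + (-0.6667)·(-1.8333)) / 5 = 2.6667/5 = 0.5333
  S[V,V] = ((1.1667)·(1.1667) + (3.1667)·(3.1667) + (-0.8333)·(-0.8333) + (-0.8333)·(-0.8333) + (-0.8333)·(-0.8333) + (-1.8333)·(-1.8333)) / 5 = 16.8333/5 = 3.3667
  S = [[2.6667, 0.5333],
 [0.5333, 3.3667]].

Step 3 — invert S. det(S) = 2.6667·3.3667 - (0.5333)² = 8.6933.
  S^{-1} = (1/det) · [[d, -b], [-b, a]] = [[0.3873, -0.0613],
 [-0.0613, 0.3067]].

Step 4 — quadratic form (x̄ - mu_0)^T · S^{-1} · (x̄ - mu_0):
  S^{-1} · (x̄ - mu_0) = (-0.3221, -0.8896),
  (x̄ - mu_0)^T · [...] = (-1.3333)·(-0.3221) + (-3.1667)·(-0.8896) = 3.2464.

Step 5 — scale by n: T² = 6 · 3.2464 = 19.4785.

T² ≈ 19.4785


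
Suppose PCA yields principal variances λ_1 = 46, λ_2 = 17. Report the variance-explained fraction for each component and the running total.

Step 1 — total variance = trace(Sigma) = Σ λ_i = 46 + 17 = 63.

Step 2 — fraction explained by component i = λ_i / Σ λ:
  PC1: 46/63 = 0.7302
  PC2: 17/63 = 0.2698

Step 3 — cumulative fraction after k components = (λ_1 + ... + λ_k) / Σ λ:
  k = 1: 46/63 = 0.7302
  k = 2: (46 + 17)/63 = 63/63 = 1

Summary (fraction, with percent):

explained: PC1 0.7302 (73.02%), PC2 0.2698 (26.98%);  cumulative: 0.7302, 1


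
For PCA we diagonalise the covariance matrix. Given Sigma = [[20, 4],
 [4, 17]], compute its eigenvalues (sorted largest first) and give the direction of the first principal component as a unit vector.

Step 1 — characteristic polynomial of 2×2 Sigma:
  det(Sigma - λI) = λ² - trace · λ + det = 0.
  trace = 20 + 17 = 37, det = 20·17 - (4)² = 324.
Step 2 — discriminant:
  Δ = trace² - 4·det = 1369 - 1296 = 73.
Step 3 — eigenvalues:
  λ = (trace ± √Δ)/2 = (37 ± 8.544)/2,
  λ_1 = 22.772,  λ_2 = 14.228.

Step 4 — unit eigenvector for λ_1: solve (Sigma - λ_1 I)v = 0. First row:
  (20 - 22.772)·v_x + (4)·v_y = 0, i.e. (-2.772)·v_x + (4)·v_y = 0,
  so v ∝ (b, λ_1 - a) = (4, 2.772) = u.
  ||u|| = √((4)² + (2.772)²) = √(23.684) ≈ 4.8666,
  v_1 = u/||u|| ≈ (0.8219, 0.5696) (||v_1|| = 1).

λ_1 = 22.772,  λ_2 = 14.228;  v_1 ≈ (0.8219, 0.5696)


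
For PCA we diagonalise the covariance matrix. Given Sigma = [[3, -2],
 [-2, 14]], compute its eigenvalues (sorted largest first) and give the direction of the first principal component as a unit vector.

Step 1 — characteristic polynomial of 2×2 Sigma:
  det(Sigma - λI) = λ² - trace · λ + det = 0.
  trace = 3 + 14 = 17, det = 3·14 - (-2)² = 38.
Step 2 — discriminant:
  Δ = trace² - 4·det = 289 - 152 = 137.
Step 3 — eigenvalues:
  λ = (trace ± √Δ)/2 = (17 ± 11.7047)/2,
  λ_1 = 14.3523,  λ_2 = 2.6477.

Step 4 — unit eigenvector for λ_1: solve (Sigma - λ_1 I)v = 0. First row:
  (3 - 14.3523)·v_x + (-2)·v_y = 0, i.e. (-11.3523)·v_x + (-2)·v_y = 0,
  so v ∝ (b, λ_1 - a) = (-2, 11.3523); multiply by -1 so the first entry is positive: u = (2, -11.3523).
  ||u|| = √((2)² + (-11.3523)²) = √(132.8758) ≈ 11.5272,
  v_1 = u/||u|| ≈ (0.1735, -0.9848) (||v_1|| = 1).

λ_1 = 14.3523,  λ_2 = 2.6477;  v_1 ≈ (0.1735, -0.9848)


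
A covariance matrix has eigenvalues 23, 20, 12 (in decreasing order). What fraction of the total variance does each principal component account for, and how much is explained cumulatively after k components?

Step 1 — total variance = trace(Sigma) = Σ λ_i = 23 + 20 + 12 = 55.

Step 2 — fraction explained by component i = λ_i / Σ λ:
  PC1: 23/55 = 0.4182
  PC2: 20/55 = 0.3636
  PC3: 12/55 = 0.2182

Step 3 — cumulative fraction after k components = (λ_1 + ... + λ_k) / Σ λ:
  k = 1: 23/55 = 0.4182
  k = 2: (23 + 20)/55 = 43/55 = 0.7818
  k = 3: (23 + 20 + 12)/55 = 55/55 = 1

Summary (fraction, with percent):

explained: PC1 0.4182 (41.82%), PC2 0.3636 (36.36%), PC3 0.2182 (21.82%);  cumulative: 0.4182, 0.7818, 1


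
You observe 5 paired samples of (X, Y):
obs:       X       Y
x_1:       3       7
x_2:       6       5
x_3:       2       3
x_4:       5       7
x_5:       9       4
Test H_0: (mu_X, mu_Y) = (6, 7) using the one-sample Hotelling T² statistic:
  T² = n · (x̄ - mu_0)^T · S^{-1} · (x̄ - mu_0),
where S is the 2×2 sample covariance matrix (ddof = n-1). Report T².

Step 1 — sample mean vector:
  mean(X) = (3 + 6 + 2 + 5 + 9) / 5 = 25/5 = 5
  mean(Y) = (7 + 5 + 3 + 7 + 4) / 5 = 26/5 = 5.2
  x̄ = (5, 5.2),  deviation x̄ - mu_0 = (5, 5.2) - (6, 7) = (-1, -1.8).

Step 2 — sample covariance matrix, S[i,j] = (1/(n-1)) · Σ_k (x_{k,i} - mean_i) · (x_{k,j} - mean_j), divisor n-1 = 4:
  S[X,X] = ((-2)·(-2) + (1)·(1) + (-3)·(-3) + (0)·(0) + (4)·(4)) / 4 = 30/4 = 7.5
  S[X,Y] = ((-2)·(1.8) + (1)·(-0.2) + (-3)·(-2.2) + (0)·(1.8) + (4)·(-1.2)) / 4 = -2/4 = -0.5
  S[Y,Y] = ((1.8)·(1.8) + (-0.2)·(-0.2) + (-2.2)·(-2.2) + (1.8)·(1.8) + (-1.2)·(-1.2)) / 4 = 12.8/4 = 3.2
  S = [[7.5, -0.5],
 [-0.5, 3.2]].

Step 3 — invert S. det(S) = 7.5·3.2 - (-0.5)² = 23.75.
  S^{-1} = (1/det) · [[d, -b], [-b, a]] = [[0.1347, 0.0211],
 [0.0211, 0.3158]].

Step 4 — quadratic form (x̄ - mu_0)^T · S^{-1} · (x̄ - mu_0):
  S^{-1} · (x̄ - mu_0) = (-0.1726, -0.5895),
  (x̄ - mu_0)^T · [...] = (-1)·(-0.1726) + (-1.8)·(-0.5895) = 1.2337.

Step 5 — scale by n: T² = 5 · 1.2337 = 6.1684.

T² ≈ 6.1684


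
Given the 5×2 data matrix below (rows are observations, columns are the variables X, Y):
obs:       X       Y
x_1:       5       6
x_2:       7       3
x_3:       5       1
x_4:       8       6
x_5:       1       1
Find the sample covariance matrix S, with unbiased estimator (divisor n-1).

Step 1 — column means:
  mean(X) = (5 + 7 + 5 + 8 + 1) / 5 = 26/5 = 5.2
  mean(Y) = (6 + 3 + 1 + 6 + 1) / 5 = 17/5 = 3.4

Step 2 — sample covariance S[i,j] = (1/(n-1)) · Σ_k (x_{k,i} - mean_i) · (x_{k,j} - mean_j), with n-1 = 4.
  S[X,X] = ((-0.2)·(-0.2) + (1.8)·(1.8) + (-0.2)·(-0.2) + (2.8)·(2.8) + (-4.2)·(-4.2)) / 4 = 28.8/4 = 7.2
  S[X,Y] = ((-0.2)·(2.6) + (1.8)·(-0.4) + (-0.2)·(-2.4) + (2.8)·(2.6) + (-4.2)·(-2.4)) / 4 = 16.6/4 = 4.15
  S[Y,Y] = ((2.6)·(2.6) + (-0.4)·(-0.4) + (-2.4)·(-2.4) + (2.6)·(2.6) + (-2.4)·(-2.4)) / 4 = 25.2/4 = 6.3

S is symmetric (S[j,i] = S[i,j]). Assembling:

S = [[7.2, 4.15],
 [4.15, 6.3]]


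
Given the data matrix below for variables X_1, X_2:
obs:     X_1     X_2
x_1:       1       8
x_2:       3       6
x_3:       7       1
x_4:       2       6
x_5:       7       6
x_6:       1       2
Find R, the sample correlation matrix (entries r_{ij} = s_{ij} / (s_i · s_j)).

Step 1 — column means:
  mean(X_1) = (1 + 3 + 7 + 2 + 7 + 1) / 6 = 21/6 = 3.5
  mean(X_2) = (8 + 6 + 1 + 6 + 6 + 2) / 6 = 29/6 = 4.8333

Step 2 — sample variances and covariances s[i,j] = (1/(n-1)) · Σ_k (x_{k,i} - mean_i) · (x_{k,j} - mean_j), with n-1 = 5:
  s[X_1,X_1] = ((-2.5)·(-2.5) + (-0.5)·(-0.5) + (3.5)·(3.5) + (-1.5)·(-1.5) + (3.5)·(3.5) + (-2.5)·(-2.5)) / 5 = 39.5/5 = 7.9
  s[X_1,X_2] = ((-2.5)·(3.1667) + (-0.5)·(1.1667) + (3.5)·(-3.8333) + (-1.5)·(1.1667) + (3.5)·(1.1667) + (-2.5)·(-2.8333)) / 5 = -12.5/5 = -2.5
  s[X_2,X_2] = ((3.1667)·(3.1667) + (1.1667)·(1.1667) + (-3.8333)·(-3.8333) + (1.1667)·(1.1667) + (1.1667)·(1.1667) + (-2.8333)·(-2.8333)) / 5 = 36.8333/5 = 7.3667
  Sample standard deviations s_i = √(s[i,i]):
  s(X_1) = √(7.9) = 2.8107
  s(X_2) = √(7.3667) = 2.7142

Step 3 — r_{ij} = s_{ij} / (s_i · s_j):
  r[X_1,X_1] = 1 (diagonal).
  r[X_1,X_2] = -2.5 / (2.8107 · 2.7142) = -2.5 / 7.6287 = -0.3277
  r[X_2,X_2] = 1 (diagonal).

R is symmetric with unit diagonal. Assembling:

R = [[1, -0.3277],
 [-0.3277, 1]]


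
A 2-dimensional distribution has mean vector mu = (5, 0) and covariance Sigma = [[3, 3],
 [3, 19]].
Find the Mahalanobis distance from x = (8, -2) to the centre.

Step 1 — centre the observation: (x - mu) = (3, -2).

Step 2 — invert Sigma. det(Sigma) = 3·19 - (3)² = 48.
  Sigma^{-1} = (1/det) · [[d, -b], [-b, a]] = [[0.3958, -0.0625],
 [-0.0625, 0.0625]].

Step 3 — form the quadratic (x - mu)^T · Sigma^{-1} · (x - mu):
  Sigma^{-1} · (x - mu) = (1.3125, -0.3125).
  (x - mu)^T · [Sigma^{-1} · (x - mu)] = (3)·(1.3125) + (-2)·(-0.3125) = 4.5625.

Step 4 — take square root: d = √(4.5625) ≈ 2.136.

d(x, mu) = √(4.5625) ≈ 2.136


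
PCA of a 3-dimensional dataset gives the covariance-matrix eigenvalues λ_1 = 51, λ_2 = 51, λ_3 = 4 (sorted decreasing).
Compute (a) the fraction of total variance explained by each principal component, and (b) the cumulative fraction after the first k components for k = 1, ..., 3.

Step 1 — total variance = trace(Sigma) = Σ λ_i = 51 + 51 + 4 = 106.

Step 2 — fraction explained by component i = λ_i / Σ λ:
  PC1: 51/106 = 0.4811
  PC2: 51/106 = 0.4811
  PC3: 4/106 = 0.0377

Step 3 — cumulative fraction after k components = (λ_1 + ... + λ_k) / Σ λ:
  k = 1: 51/106 = 0.4811
  k = 2: (51 + 51)/106 = 102/106 = 0.9623
  k = 3: (51 + 51 + 4)/106 = 106/106 = 1

Summary (fraction, with percent):

explained: PC1 0.4811 (48.11%), PC2 0.4811 (48.11%), PC3 0.0377 (3.77%);  cumulative: 0.4811, 0.9623, 1


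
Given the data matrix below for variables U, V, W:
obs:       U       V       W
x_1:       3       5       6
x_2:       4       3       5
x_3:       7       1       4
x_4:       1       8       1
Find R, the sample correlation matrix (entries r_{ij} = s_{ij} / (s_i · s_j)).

Step 1 — column means:
  mean(U) = (3 + 4 + 7 + 1) / 4 = 15/4 = 3.75
  mean(V) = (5 + 3 + 1 + 8) / 4 = 17/4 = 4.25
  mean(W) = (6 + 5 + 4 + 1) / 4 = 16/4 = 4

Step 2 — sample variances and covariances s[i,j] = (1/(n-1)) · Σ_k (x_{k,i} - mean_i) · (x_{k,j} - mean_j), with n-1 = 3:
  s[U,U] = ((-0.75)·(-0.75) + (0.25)·(0.25) + (3.25)·(3.25) + (-2.75)·(-2.75)) / 3 = 18.75/3 = 6.25
  s[U,V] = ((-0.75)·(0.75) + (0.25)·(-1.25) + (3.25)·(-3.25) + (-2.75)·(3.75)) / 3 = -21.75/3 = -7.25
  s[U,W] = ((-0.75)·(2) + (0.25)·(1) + (3.25)·(0) + (-2.75)·(-3)) / 3 = 7/3 = 2.3333
  s[V,V] = ((0.75)·(0.75) + (-1.25)·(-1.25) + (-3.25)·(-3.25) + (3.75)·(3.75)) / 3 = 26.75/3 = 8.9167
  s[V,W] = ((0.75)·(2) + (-1.25)·(1) + (-3.25)·(0) + (3.75)·(-3)) / 3 = -11/3 = -3.6667
  s[W,W] = ((2)·(2) + (1)·(1) + (0)·(0) + (-3)·(-3)) / 3 = 14/3 = 4.6667
  Sample standard deviations s_i = √(s[i,i]):
  s(U) = √(6.25) = 2.5
  s(V) = √(8.9167) = 2.9861
  s(W) = √(4.6667) = 2.1602

Step 3 — r_{ij} = s_{ij} / (s_i · s_j):
  r[U,U] = 1 (diagonal).
  r[U,V] = -7.25 / (2.5 · 2.9861) = -7.25 / 7.4652 = -0.9712
  r[U,W] = 2.3333 / (2.5 · 2.1602) = 2.3333 / 5.4006 = 0.432
  r[V,V] = 1 (diagonal).
  r[V,W] = -3.6667 / (2.9861 · 2.1602) = -3.6667 / 6.4507 = -0.5684
  r[W,W] = 1 (diagonal).

R is symmetric with unit diagonal. Assembling:

R = [[1, -0.9712, 0.432],
 [-0.9712, 1, -0.5684],
 [0.432, -0.5684, 1]]


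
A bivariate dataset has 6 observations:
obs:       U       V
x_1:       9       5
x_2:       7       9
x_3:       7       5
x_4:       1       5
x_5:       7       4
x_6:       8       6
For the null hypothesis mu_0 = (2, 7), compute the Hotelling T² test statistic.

Step 1 — sample mean vector:
  mean(U) = (9 + 7 + 7 + 1 + 7 + 8) / 6 = 39/6 = 6.5
  mean(V) = (5 + 9 + 5 + 5 + 4 + 6) / 6 = 34/6 = 5.6667
  x̄ = (6.5, 5.6667),  deviation x̄ - mu_0 = (6.5, 5.6667) - (2, 7) = (4.5, -1.3333).

Step 2 — sample covariance matrix, S[i,j] = (1/(n-1)) · Σ_k (x_{k,i} - mean_i) · (x_{k,j} - mean_j), divisor n-1 = 5:
  S[U,U] = ((2.5)·(2.5) + (0.5)·(0.5) + (0.5)·(0.5) + (-5.5)·(-5.5) + (0.5)·(0.5) + (1.5)·(1.5)) / 5 = 39.5/5 = 7.9
  S[U,V] = ((2.5)·(-0.6667) + (0.5)·(3.3333) + (0.5)·(-0.6667) + (-5.5)·(-0.6667) + (0.5)·(-1.6667) + (1.5)·(0.3333)) / 5 = 3/5 = 0.6
  S[V,V] = ((-0.6667)·(-0.6667) + (3.3333)·(3.3333) + (-0.6667)·(-0.6667) + (-0.6667)·(-0.6667) + (-1.6667)·(-1.6667) + (0.3333)·(0.3333)) / 5 = 15.3333/5 = 3.0667
  S = [[7.9, 0.6],
 [0.6, 3.0667]].

Step 3 — invert S. det(S) = 7.9·3.0667 - (0.6)² = 23.8667.
  S^{-1} = (1/det) · [[d, -b], [-b, a]] = [[0.1285, -0.0251],
 [-0.0251, 0.331]].

Step 4 — quadratic form (x̄ - mu_0)^T · S^{-1} · (x̄ - mu_0):
  S^{-1} · (x̄ - mu_0) = (0.6117, -0.5545),
  (x̄ - mu_0)^T · [...] = (4.5)·(0.6117) + (-1.3333)·(-0.5545) = 3.4921.

Step 5 — scale by n: T² = 6 · 3.4921 = 20.9525.

T² ≈ 20.9525


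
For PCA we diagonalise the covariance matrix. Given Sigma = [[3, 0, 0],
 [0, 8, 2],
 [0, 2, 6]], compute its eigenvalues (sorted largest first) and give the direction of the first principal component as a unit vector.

Step 1 — characteristic polynomial p(λ) = det(λI - Sigma) = λ³ - tr·λ² + c_1·λ - det, where tr = trace, c_1 = sum of the principal 2×2 minors, det = det(Sigma):
  tr = 3 + 8 + 6 = 17,
  c_1 = (3·8 - (0)²) + (3·6 - (0)²) + (8·6 - (2)²) = 24 + 18 + 44 = 86,
  det = 3·(8·6 - (2)²) - (0)·((0)·6 - (2)·(0)) + (0)·((0)·(2) - 8·(0)) = 3·(44) - (0)·(0) + (0)·(0) = 132.
  So p(λ) = λ³ - 17λ² + 86λ - 132.
Step 2 — look for an integer root (rational root theorem: any rational root is an integer divisor of 132). Testing λ = 3:
  p(3) = 27 - 153 + 258 - 132 = 0  ✓
  Dividing out (λ - 3): p(λ) = (λ - 3)(λ² - 14λ + 44).
Step 3 — remaining eigenvalues from the quadratic λ² - 14λ + 44 = 0:
  Δ = 14² - 4·44 = 196 - 176 = 20,  λ = (14 ± √20)/2 = (14 ± 4.4721)/2 ≈ 9.2361 or 4.7639.
  Sorted: λ_1 = 9.2361,  λ_2 = 4.7639,  λ_3 = 3  (check: sum = 17 = tr ✓).

Step 4 — unit eigenvector for λ_1 ≈ 9.2361: v spans the null space of (Sigma - λ_1 I), whose rows are
  r_1 = (-6.2361, 0, 0),  r_2 = (0, -1.2361, 2),  r_3 = (0, 2, -3.2361).
  v is orthogonal to every row, so take v ∝ r_1 × r_2 = ((0)·(2) - (0)·(-1.2361), (0)·(0) - (-6.2361)·(2), (-6.2361)·(-1.2361) - (0)·(0)) ≈ (0, 12.4721, 7.7082).
  Let u = (0, 12.4721, 7.7082).
  ||u|| = √((0)² + (12.4721)² + (7.7082)²) = √(214.9706) ≈ 14.6619,  v_1 = u/||u|| ≈ (0, 0.8507, 0.5257) (||v_1|| = 1).

λ_1 = 9.2361,  λ_2 = 4.7639,  λ_3 = 3;  v_1 ≈ (0, 0.8507, 0.5257)


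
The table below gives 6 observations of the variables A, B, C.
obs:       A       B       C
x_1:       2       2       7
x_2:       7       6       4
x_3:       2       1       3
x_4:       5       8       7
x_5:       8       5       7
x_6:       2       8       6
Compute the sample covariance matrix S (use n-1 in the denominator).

Step 1 — column means:
  mean(A) = (2 + 7 + 2 + 5 + 8 + 2) / 6 = 26/6 = 4.3333
  mean(B) = (2 + 6 + 1 + 8 + 5 + 8) / 6 = 30/6 = 5
  mean(C) = (7 + 4 + 3 + 7 + 7 + 6) / 6 = 34/6 = 5.6667

Step 2 — sample covariance S[i,j] = (1/(n-1)) · Σ_k (x_{k,i} - mean_i) · (x_{k,j} - mean_j), with n-1 = 5.
  S[A,A] = ((-2.3333)·(-2.3333) + (2.6667)·(2.6667) + (-2.3333)·(-2.3333) + (0.6667)·(0.6667) + (3.6667)·(3.6667) + (-2.3333)·(-2.3333)) / 5 = 37.3333/5 = 7.4667
  S[A,B] = ((-2.3333)·(-3) + (2.6667)·(1) + (-2.3333)·(-4) + (0.6667)·(3) + (3.6667)·(0) + (-2.3333)·(3)) / 5 = 14/5 = 2.8
  S[A,C] = ((-2.3333)·(1.3333) + (2.6667)·(-1.6667) + (-2.3333)·(-2.6667) + (0.6667)·(1.3333) + (3.6667)·(1.3333) + (-2.3333)·(0.3333)) / 5 = 3.6667/5 = 0.7333
  S[B,B] = ((-3)·(-3) + (1)·(1) + (-4)·(-4) + (3)·(3) + (0)·(0) + (3)·(3)) / 5 = 44/5 = 8.8
  S[B,C] = ((-3)·(1.3333) + (1)·(-1.6667) + (-4)·(-2.6667) + (3)·(1.3333) + (0)·(1.3333) + (3)·(0.3333)) / 5 = 10/5 = 2
  S[C,C] = ((1.3333)·(1.3333) + (-1.6667)·(-1.6667) + (-2.6667)·(-2.6667) + (1.3333)·(1.3333) + (1.3333)·(1.3333) + (0.3333)·(0.3333)) / 5 = 15.3333/5 = 3.0667

S is symmetric (S[j,i] = S[i,j]). Assembling:

S = [[7.4667, 2.8, 0.7333],
 [2.8, 8.8, 2],
 [0.7333, 2, 3.0667]]


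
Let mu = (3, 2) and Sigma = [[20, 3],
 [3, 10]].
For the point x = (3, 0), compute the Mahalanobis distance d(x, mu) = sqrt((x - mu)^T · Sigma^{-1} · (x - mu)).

Step 1 — centre the observation: (x - mu) = (0, -2).

Step 2 — invert Sigma. det(Sigma) = 20·10 - (3)² = 191.
  Sigma^{-1} = (1/det) · [[d, -b], [-b, a]] = [[0.0524, -0.0157],
 [-0.0157, 0.1047]].

Step 3 — form the quadratic (x - mu)^T · Sigma^{-1} · (x - mu):
  Sigma^{-1} · (x - mu) = (0.0314, -0.2094).
  (x - mu)^T · [Sigma^{-1} · (x - mu)] = (0)·(0.0314) + (-2)·(-0.2094) = 0.4188.

Step 4 — take square root: d = √(0.4188) ≈ 0.6472.

d(x, mu) = √(0.4188) ≈ 0.6472


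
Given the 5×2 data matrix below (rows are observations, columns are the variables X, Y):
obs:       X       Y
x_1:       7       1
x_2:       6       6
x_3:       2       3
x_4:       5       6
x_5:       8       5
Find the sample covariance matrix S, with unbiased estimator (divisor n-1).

Step 1 — column means:
  mean(X) = (7 + 6 + 2 + 5 + 8) / 5 = 28/5 = 5.6
  mean(Y) = (1 + 6 + 3 + 6 + 5) / 5 = 21/5 = 4.2

Step 2 — sample covariance S[i,j] = (1/(n-1)) · Σ_k (x_{k,i} - mean_i) · (x_{k,j} - mean_j), with n-1 = 4.
  S[X,X] = ((1.4)·(1.4) + (0.4)·(0.4) + (-3.6)·(-3.6) + (-0.6)·(-0.6) + (2.4)·(2.4)) / 4 = 21.2/4 = 5.3
  S[X,Y] = ((1.4)·(-3.2) + (0.4)·(1.8) + (-3.6)·(-1.2) + (-0.6)·(1.8) + (2.4)·(0.8)) / 4 = 1.4/4 = 0.35
  S[Y,Y] = ((-3.2)·(-3.2) + (1.8)·(1.8) + (-1.2)·(-1.2) + (1.8)·(1.8) + (0.8)·(0.8)) / 4 = 18.8/4 = 4.7

S is symmetric (S[j,i] = S[i,j]). Assembling:

S = [[5.3, 0.35],
 [0.35, 4.7]]


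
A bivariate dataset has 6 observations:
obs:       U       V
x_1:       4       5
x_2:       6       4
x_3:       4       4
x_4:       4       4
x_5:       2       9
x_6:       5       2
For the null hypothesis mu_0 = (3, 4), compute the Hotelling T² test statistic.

Step 1 — sample mean vector:
  mean(U) = (4 + 6 + 4 + 4 + 2 + 5) / 6 = 25/6 = 4.1667
  mean(V) = (5 + 4 + 4 + 4 + 9 + 2) / 6 = 28/6 = 4.6667
  x̄ = (4.1667, 4.6667),  deviation x̄ - mu_0 = (4.1667, 4.6667) - (3, 4) = (1.1667, 0.6667).

Step 2 — sample covariance matrix, S[i,j] = (1/(n-1)) · Σ_k (x_{k,i} - mean_i) · (x_{k,j} - mean_j), divisor n-1 = 5:
  S[U,U] = ((-0.1667)·(-0.1667) + (1.8333)·(1.8333) + (-0.1667)·(-0.1667) + (-0.1667)·(-0.1667) + (-2.1667)·(-2.1667) + (0.8333)·(0.8333)) / 5 = 8.8333/5 = 1.7667
  S[U,V] = ((-0.1667)·(0.3333) + (1.8333)·(-0.6667) + (-0.1667)·(-0.6667) + (-0.1667)·(-0.6667) + (-2.1667)·(4.3333) + (0.8333)·(-2.6667)) / 5 = -12.6667/5 = -2.5333
  S[V,V] = ((0.3333)·(0.3333) + (-0.6667)·(-0.6667) + (-0.6667)·(-0.6667) + (-0.6667)·(-0.6667) + (4.3333)·(4.3333) + (-2.6667)·(-2.6667)) / 5 = 27.3333/5 = 5.4667
  S = [[1.7667, -2.5333],
 [-2.5333, 5.4667]].

Step 3 — invert S. det(S) = 1.7667·5.4667 - (-2.5333)² = 3.24.
  S^{-1} = (1/det) · [[d, -b], [-b, a]] = [[1.6872, 0.7819],
 [0.7819, 0.5453]].

Step 4 — quadratic form (x̄ - mu_0)^T · S^{-1} · (x̄ - mu_0):
  S^{-1} · (x̄ - mu_0) = (2.4897, 1.2757),
  (x̄ - mu_0)^T · [...] = (1.1667)·(2.4897) + (0.6667)·(1.2757) = 3.7551.

Step 5 — scale by n: T² = 6 · 3.7551 = 22.5309.

T² ≈ 22.5309


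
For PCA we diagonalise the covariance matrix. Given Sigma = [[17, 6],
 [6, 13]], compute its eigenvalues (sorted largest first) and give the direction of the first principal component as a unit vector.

Step 1 — characteristic polynomial of 2×2 Sigma:
  det(Sigma - λI) = λ² - trace · λ + det = 0.
  trace = 17 + 13 = 30, det = 17·13 - (6)² = 185.
Step 2 — discriminant:
  Δ = trace² - 4·det = 900 - 740 = 160.
Step 3 — eigenvalues:
  λ = (trace ± √Δ)/2 = (30 ± 12.6491)/2,
  λ_1 = 21.3246,  λ_2 = 8.6754.

Step 4 — unit eigenvector for λ_1: solve (Sigma - λ_1 I)v = 0. First row:
  (17 - 21.3246)·v_x + (6)·v_y = 0, i.e. (-4.3246)·v_x + (6)·v_y = 0,
  so v ∝ (b, λ_1 - a) = (6, 4.3246) = u.
  ||u|| = √((6)² + (4.3246)²) = √(54.7018) ≈ 7.3961,
  v_1 = u/||u|| ≈ (0.8112, 0.5847) (||v_1|| = 1).

λ_1 = 21.3246,  λ_2 = 8.6754;  v_1 ≈ (0.8112, 0.5847)


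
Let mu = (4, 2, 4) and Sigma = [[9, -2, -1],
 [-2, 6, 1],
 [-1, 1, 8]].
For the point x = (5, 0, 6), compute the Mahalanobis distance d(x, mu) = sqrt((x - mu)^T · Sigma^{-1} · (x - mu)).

Step 1 — centre the observation: (x - mu) = (1, -2, 2).

Step 2 — invert Sigma (cofactor / det for 3×3, or solve directly):
  Sigma^{-1} = [[0.1208, 0.0386, 0.0103],
 [0.0386, 0.1825, -0.018],
 [0.0103, -0.018, 0.1285]].

Step 3 — form the quadratic (x - mu)^T · Sigma^{-1} · (x - mu):
  Sigma^{-1} · (x - mu) = (0.0643, -0.3625, 0.3033).
  (x - mu)^T · [Sigma^{-1} · (x - mu)] = (1)·(0.0643) + (-2)·(-0.3625) + (2)·(0.3033) = 1.3959.

Step 4 — take square root: d = √(1.3959) ≈ 1.1815.

d(x, mu) = √(1.3959) ≈ 1.1815


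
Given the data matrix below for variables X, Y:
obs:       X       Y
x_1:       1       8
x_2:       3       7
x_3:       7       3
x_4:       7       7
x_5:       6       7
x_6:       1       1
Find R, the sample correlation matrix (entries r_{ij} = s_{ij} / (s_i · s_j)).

Step 1 — column means:
  mean(X) = (1 + 3 + 7 + 7 + 6 + 1) / 6 = 25/6 = 4.1667
  mean(Y) = (8 + 7 + 3 + 7 + 7 + 1) / 6 = 33/6 = 5.5

Step 2 — sample variances and covariances s[i,j] = (1/(n-1)) · Σ_k (x_{k,i} - mean_i) · (x_{k,j} - mean_j), with n-1 = 5:
  s[X,X] = ((-3.1667)·(-3.1667) + (-1.1667)·(-1.1667) + (2.8333)·(2.8333) + (2.8333)·(2.8333) + (1.8333)·(1.8333) + (-3.1667)·(-3.1667)) / 5 = 40.8333/5 = 8.1667
  s[X,Y] = ((-3.1667)·(2.5) + (-1.1667)·(1.5) + (2.8333)·(-2.5) + (2.8333)·(1.5) + (1.8333)·(1.5) + (-3.1667)·(-4.5)) / 5 = 4.5/5 = 0.9
  s[Y,Y] = ((2.5)·(2.5) + (1.5)·(1.5) + (-2.5)·(-2.5) + (1.5)·(1.5) + (1.5)·(1.5) + (-4.5)·(-4.5)) / 5 = 39.5/5 = 7.9
  Sample standard deviations s_i = √(s[i,i]):
  s(X) = √(8.1667) = 2.8577
  s(Y) = √(7.9) = 2.8107

Step 3 — r_{ij} = s_{ij} / (s_i · s_j):
  r[X,X] = 1 (diagonal).
  r[X,Y] = 0.9 / (2.8577 · 2.8107) = 0.9 / 8.0322 = 0.112
  r[Y,Y] = 1 (diagonal).

R is symmetric with unit diagonal. Assembling:

R = [[1, 0.112],
 [0.112, 1]]


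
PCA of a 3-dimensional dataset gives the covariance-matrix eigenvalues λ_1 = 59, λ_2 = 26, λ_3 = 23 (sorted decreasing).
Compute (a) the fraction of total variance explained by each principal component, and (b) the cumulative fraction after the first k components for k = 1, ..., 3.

Step 1 — total variance = trace(Sigma) = Σ λ_i = 59 + 26 + 23 = 108.

Step 2 — fraction explained by component i = λ_i / Σ λ:
  PC1: 59/108 = 0.5463
  PC2: 26/108 = 0.2407
  PC3: 23/108 = 0.213

Step 3 — cumulative fraction after k components = (λ_1 + ... + λ_k) / Σ λ:
  k = 1: 59/108 = 0.5463
  k = 2: (59 + 26)/108 = 85/108 = 0.787
  k = 3: (59 + 26 + 23)/108 = 108/108 = 1

Summary (fraction, with percent):

explained: PC1 0.5463 (54.63%), PC2 0.2407 (24.07%), PC3 0.213 (21.3%);  cumulative: 0.5463, 0.787, 1


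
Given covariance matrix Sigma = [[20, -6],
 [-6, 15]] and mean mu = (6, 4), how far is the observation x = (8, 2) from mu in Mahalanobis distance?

Step 1 — centre the observation: (x - mu) = (2, -2).

Step 2 — invert Sigma. det(Sigma) = 20·15 - (-6)² = 264.
  Sigma^{-1} = (1/det) · [[d, -b], [-b, a]] = [[0.0568, 0.0227],
 [0.0227, 0.0758]].

Step 3 — form the quadratic (x - mu)^T · Sigma^{-1} · (x - mu):
  Sigma^{-1} · (x - mu) = (0.0682, -0.1061).
  (x - mu)^T · [Sigma^{-1} · (x - mu)] = (2)·(0.0682) + (-2)·(-0.1061) = 0.3485.

Step 4 — take square root: d = √(0.3485) ≈ 0.5903.

d(x, mu) = √(0.3485) ≈ 0.5903


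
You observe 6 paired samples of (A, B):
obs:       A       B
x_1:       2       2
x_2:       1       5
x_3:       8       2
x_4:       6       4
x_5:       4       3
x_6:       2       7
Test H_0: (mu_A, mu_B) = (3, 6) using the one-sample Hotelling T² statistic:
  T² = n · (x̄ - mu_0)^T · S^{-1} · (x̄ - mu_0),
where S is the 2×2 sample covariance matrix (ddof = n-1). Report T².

Step 1 — sample mean vector:
  mean(A) = (2 + 1 + 8 + 6 + 4 + 2) / 6 = 23/6 = 3.8333
  mean(B) = (2 + 5 + 2 + 4 + 3 + 7) / 6 = 23/6 = 3.8333
  x̄ = (3.8333, 3.8333),  deviation x̄ - mu_0 = (3.8333, 3.8333) - (3, 6) = (0.8333, -2.1667).

Step 2 — sample covariance matrix, S[i,j] = (1/(n-1)) · Σ_k (x_{k,i} - mean_i) · (x_{k,j} - mean_j), divisor n-1 = 5:
  S[A,A] = ((-1.8333)·(-1.8333) + (-2.8333)·(-2.8333) + (4.1667)·(4.1667) + (2.1667)·(2.1667) + (0.1667)·(0.1667) + (-1.8333)·(-1.8333)) / 5 = 36.8333/5 = 7.3667
  S[A,B] = ((-1.8333)·(-1.8333) + (-2.8333)·(1.1667) + (4.1667)·(-1.8333) + (2.1667)·(0.1667) + (0.1667)·(-0.8333) + (-1.8333)·(3.1667)) / 5 = -13.1667/5 = -2.6333
  S[B,B] = ((-1.8333)·(-1.8333) + (1.1667)·(1.1667) + (-1.8333)·(-1.8333) + (0.1667)·(0.1667) + (-0.8333)·(-0.8333) + (3.1667)·(3.1667)) / 5 = 18.8333/5 = 3.7667
  S = [[7.3667, -2.6333],
 [-2.6333, 3.7667]].

Step 3 — invert S. det(S) = 7.3667·3.7667 - (-2.6333)² = 20.8133.
  S^{-1} = (1/det) · [[d, -b], [-b, a]] = [[0.181, 0.1265],
 [0.1265, 0.3539]].

Step 4 — quadratic form (x̄ - mu_0)^T · S^{-1} · (x̄ - mu_0):
  S^{-1} · (x̄ - mu_0) = (-0.1233, -0.6614),
  (x̄ - mu_0)^T · [...] = (0.8333)·(-0.1233) + (-2.1667)·(-0.6614) = 1.3303.

Step 5 — scale by n: T² = 6 · 1.3303 = 7.9821.

T² ≈ 7.9821


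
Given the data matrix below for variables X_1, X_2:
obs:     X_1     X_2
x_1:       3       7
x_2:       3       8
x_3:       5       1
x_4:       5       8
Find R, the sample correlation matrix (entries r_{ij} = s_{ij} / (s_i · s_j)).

Step 1 — column means:
  mean(X_1) = (3 + 3 + 5 + 5) / 4 = 16/4 = 4
  mean(X_2) = (7 + 8 + 1 + 8) / 4 = 24/4 = 6

Step 2 — sample variances and covariances s[i,j] = (1/(n-1)) · Σ_k (x_{k,i} - mean_i) · (x_{k,j} - mean_j), with n-1 = 3:
  s[X_1,X_1] = ((-1)·(-1) + (-1)·(-1) + (1)·(1) + (1)·(1)) / 3 = 4/3 = 1.3333
  s[X_1,X_2] = ((-1)·(1) + (-1)·(2) + (1)·(-5) + (1)·(2)) / 3 = -6/3 = -2
  s[X_2,X_2] = ((1)·(1) + (2)·(2) + (-5)·(-5) + (2)·(2)) / 3 = 34/3 = 11.3333
  Sample standard deviations s_i = √(s[i,i]):
  s(X_1) = √(1.3333) = 1.1547
  s(X_2) = √(11.3333) = 3.3665

Step 3 — r_{ij} = s_{ij} / (s_i · s_j):
  r[X_1,X_1] = 1 (diagonal).
  r[X_1,X_2] = -2 / (1.1547 · 3.3665) = -2 / 3.8873 = -0.5145
  r[X_2,X_2] = 1 (diagonal).

R is symmetric with unit diagonal. Assembling:

R = [[1, -0.5145],
 [-0.5145, 1]]
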